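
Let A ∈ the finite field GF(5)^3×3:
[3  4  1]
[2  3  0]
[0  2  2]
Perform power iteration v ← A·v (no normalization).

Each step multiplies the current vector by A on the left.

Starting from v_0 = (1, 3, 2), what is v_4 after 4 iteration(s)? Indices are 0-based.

v_4 = (2, 3, 3)

v_0 = (1, 3, 2).
v_1 = A·v_0 = (2, 1, 0).
v_2 = A·v_1 = (0, 2, 2).
v_3 = A·v_2 = (0, 1, 3).
v_4 = A·v_3 = (2, 3, 3).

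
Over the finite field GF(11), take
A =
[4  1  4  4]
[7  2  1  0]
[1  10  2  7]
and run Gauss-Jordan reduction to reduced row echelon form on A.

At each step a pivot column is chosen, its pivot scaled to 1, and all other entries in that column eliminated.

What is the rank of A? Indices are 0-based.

step 1: normalize row 0 (÷4) = (1, 3, 1, 1)
  row 1: subtract 7×row0 = (0, 3, 5, 4)
  row 2: subtract 1×row0 = (0, 7, 1, 6)
step 2: normalize row 1 (÷3) = (0, 1, 9, 5)
  row 0: subtract 3×row1 = (1, 0, 7, 8)
  row 2: subtract 7×row1 = (0, 0, 4, 4)
step 3: normalize row 2 (÷4) = (0, 0, 1, 1)
  row 0: subtract 7×row2 = (1, 0, 0, 1)
  row 1: subtract 9×row2 = (0, 1, 0, 7)

rank = 3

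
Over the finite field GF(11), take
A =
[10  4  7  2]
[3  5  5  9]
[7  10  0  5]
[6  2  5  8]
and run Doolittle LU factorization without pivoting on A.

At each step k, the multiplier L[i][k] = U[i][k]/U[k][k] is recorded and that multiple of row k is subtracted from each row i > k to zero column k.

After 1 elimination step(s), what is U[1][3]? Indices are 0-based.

[col 0] pivot 10
  R1 -= 8*R0 → (0, 6, 4, 4)  (L[1][0] := 8)
  R2 -= 4*R0 → (0, 5, 5, 8)  (L[2][0] := 4)
  R3 -= 5*R0 → (0, 4, 3, 9)  (L[3][0] := 5)

U[1][3] = 4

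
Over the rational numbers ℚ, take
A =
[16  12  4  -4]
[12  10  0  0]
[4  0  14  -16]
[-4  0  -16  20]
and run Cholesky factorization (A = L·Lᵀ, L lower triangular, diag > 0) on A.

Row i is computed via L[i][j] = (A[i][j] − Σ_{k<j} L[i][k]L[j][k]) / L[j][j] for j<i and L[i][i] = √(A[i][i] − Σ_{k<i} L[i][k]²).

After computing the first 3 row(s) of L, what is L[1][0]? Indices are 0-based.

Step 1: L[0][0] = √(16) = 4.
  L[1][0] = (12) / L[0][0] = 3.
Step 2: L[1][1] = √(1) = 1.
  L[2][0] = (4) / L[0][0] = 1.
  L[2][1] = (-3) / L[1][1] = -3.
Step 3: L[2][2] = √(4) = 2.

L[1][0] = 3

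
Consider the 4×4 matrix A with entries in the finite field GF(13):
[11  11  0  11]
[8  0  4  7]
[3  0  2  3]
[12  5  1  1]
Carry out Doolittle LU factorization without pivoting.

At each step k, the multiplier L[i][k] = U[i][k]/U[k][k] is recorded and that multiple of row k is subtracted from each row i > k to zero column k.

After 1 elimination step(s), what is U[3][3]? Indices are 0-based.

U[3][3] = 2

k=0: U[0][0]=11
  eliminate (1,0): mult=9, new row 1: (0, 5, 4, 12); set L[1][0]=9
  eliminate (2,0): mult=5, new row 2: (0, 10, 2, 0); set L[2][0]=5
  eliminate (3,0): mult=7, new row 3: (0, 6, 1, 2); set L[3][0]=7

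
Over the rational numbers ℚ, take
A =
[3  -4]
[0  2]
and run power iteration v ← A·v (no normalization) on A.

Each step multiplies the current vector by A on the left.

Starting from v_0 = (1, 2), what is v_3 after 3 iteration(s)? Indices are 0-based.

v_3 = (-125, 16)

v_0 = (1, 2).
v_1 = A·v_0 = (-5, 4).
v_2 = A·v_1 = (-31, 8).
v_3 = A·v_2 = (-125, 16).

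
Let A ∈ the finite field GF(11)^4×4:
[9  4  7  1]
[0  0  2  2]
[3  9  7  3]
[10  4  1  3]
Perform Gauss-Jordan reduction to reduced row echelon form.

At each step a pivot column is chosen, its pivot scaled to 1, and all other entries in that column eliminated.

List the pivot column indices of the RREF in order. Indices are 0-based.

[1] R0 /= 9  ⇒  (1, 9, 2, 5)
     R2 -= 3·R0  ⇒  (0, 4, 1, 10)
     R3 -= 10·R0  ⇒  (0, 2, 3, 8)
[2] R1 <-> R2
[2] R1 /= 4  ⇒  (0, 1, 3, 8)
     R0 -= 9·R1  ⇒  (1, 0, 8, 10)
     R3 -= 2·R1  ⇒  (0, 0, 8, 3)
[3] R2 /= 2  ⇒  (0, 0, 1, 1)
     R0 -= 8·R2  ⇒  (1, 0, 0, 2)
     R1 -= 3·R2  ⇒  (0, 1, 0, 5)
     R3 -= 8·R2  ⇒  (0, 0, 0, 6)
[4] R3 /= 6  ⇒  (0, 0, 0, 1)
     R0 -= 2·R3  ⇒  (1, 0, 0, 0)
     R1 -= 5·R3  ⇒  (0, 1, 0, 0)
     R2 -= 1·R3  ⇒  (0, 0, 1, 0)

pivot columns: 0, 1, 2, 3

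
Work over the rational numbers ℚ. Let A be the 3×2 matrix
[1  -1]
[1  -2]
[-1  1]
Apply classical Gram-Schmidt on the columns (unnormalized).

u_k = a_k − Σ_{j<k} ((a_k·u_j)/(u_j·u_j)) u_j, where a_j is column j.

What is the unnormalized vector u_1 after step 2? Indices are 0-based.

Step 1: u_0 = a_0 = (1, 1, -1).
Step 2: u_1 = a_1 − (-4/3)·u_0 = (1/3, -2/3, -1/3).

u_1 = (1/3, -2/3, -1/3)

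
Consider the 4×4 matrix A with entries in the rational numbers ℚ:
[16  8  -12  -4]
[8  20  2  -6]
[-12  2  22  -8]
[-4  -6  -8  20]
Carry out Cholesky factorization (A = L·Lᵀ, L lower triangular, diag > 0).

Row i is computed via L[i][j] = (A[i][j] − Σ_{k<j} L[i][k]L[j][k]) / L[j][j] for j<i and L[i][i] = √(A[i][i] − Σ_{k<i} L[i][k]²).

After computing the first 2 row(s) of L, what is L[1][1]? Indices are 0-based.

Step 1: L[0][0] = √(16) = 4.
  L[1][0] = (8) / L[0][0] = 2.
Step 2: L[1][1] = √(16) = 4.

L[1][1] = 4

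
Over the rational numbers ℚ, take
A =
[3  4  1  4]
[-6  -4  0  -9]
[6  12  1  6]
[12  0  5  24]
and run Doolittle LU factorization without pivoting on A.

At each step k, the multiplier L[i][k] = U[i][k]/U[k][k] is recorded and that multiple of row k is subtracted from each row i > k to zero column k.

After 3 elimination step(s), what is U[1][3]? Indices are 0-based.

[col 0] pivot 3
  R1 -= -2*R0 → (0, 4, 2, -1)  (L[1][0] := -2)
  R2 -= 2*R0 → (0, 4, -1, -2)  (L[2][0] := 2)
  R3 -= 4*R0 → (0, -16, 1, 8)  (L[3][0] := 4)
[col 1] pivot 4
  R2 -= 1*R1 → (0, 0, -3, -1)  (L[2][1] := 1)
  R3 -= -4*R1 → (0, 0, 9, 4)  (L[3][1] := -4)
[col 2] pivot -3
  R3 -= -3*R2 → (0, 0, 0, 1)  (L[3][2] := -3)

U[1][3] = -1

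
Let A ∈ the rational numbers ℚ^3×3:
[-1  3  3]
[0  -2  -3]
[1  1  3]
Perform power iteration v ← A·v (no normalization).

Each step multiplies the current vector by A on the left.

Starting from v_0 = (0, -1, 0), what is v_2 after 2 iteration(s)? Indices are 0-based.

v_0 = (0, -1, 0).
v_1 = A·v_0 = (-3, 2, -1).
v_2 = A·v_1 = (6, -1, -4).

v_2 = (6, -1, -4)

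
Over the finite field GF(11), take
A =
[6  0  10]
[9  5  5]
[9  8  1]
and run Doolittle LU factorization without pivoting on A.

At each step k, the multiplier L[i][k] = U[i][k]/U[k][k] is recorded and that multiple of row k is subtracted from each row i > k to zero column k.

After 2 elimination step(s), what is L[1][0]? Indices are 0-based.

L[1][0] = 7

k=0: U[0][0]=6
  eliminate (1,0): mult=7, new row 1: (0, 5, 1); set L[1][0]=7
  eliminate (2,0): mult=7, new row 2: (0, 8, 8); set L[2][0]=7
k=1: U[1][1]=5
  eliminate (2,1): mult=6, new row 2: (0, 0, 2); set L[2][1]=6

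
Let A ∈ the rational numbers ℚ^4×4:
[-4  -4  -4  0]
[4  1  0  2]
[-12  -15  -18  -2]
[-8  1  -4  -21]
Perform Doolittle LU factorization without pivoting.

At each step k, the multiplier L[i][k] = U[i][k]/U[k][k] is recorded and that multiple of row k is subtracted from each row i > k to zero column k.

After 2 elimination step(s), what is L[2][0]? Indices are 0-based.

Step 1: pivot at (0,0) is -4.
  row1 ← row1 − (-1)·row0  ⇒  L[1][0]=-1, U row1=(0, -3, -4, 2)
  row2 ← row2 − (3)·row0  ⇒  L[2][0]=3, U row2=(0, -3, -6, -2)
  row3 ← row3 − (2)·row0  ⇒  L[3][0]=2, U row3=(0, 9, 4, -21)
Step 2: pivot at (1,1) is -3.
  row2 ← row2 − (1)·row1  ⇒  L[2][1]=1, U row2=(0, 0, -2, -4)
  row3 ← row3 − (-3)·row1  ⇒  L[3][1]=-3, U row3=(0, 0, -8, -15)

L[2][0] = 3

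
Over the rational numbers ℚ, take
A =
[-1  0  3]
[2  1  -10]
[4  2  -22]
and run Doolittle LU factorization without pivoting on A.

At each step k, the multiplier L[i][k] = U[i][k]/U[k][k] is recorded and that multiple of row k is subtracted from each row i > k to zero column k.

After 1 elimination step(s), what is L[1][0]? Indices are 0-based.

k=0: U[0][0]=-1
  eliminate (1,0): mult=-2, new row 1: (0, 1, -4); set L[1][0]=-2
  eliminate (2,0): mult=-4, new row 2: (0, 2, -10); set L[2][0]=-4

L[1][0] = -2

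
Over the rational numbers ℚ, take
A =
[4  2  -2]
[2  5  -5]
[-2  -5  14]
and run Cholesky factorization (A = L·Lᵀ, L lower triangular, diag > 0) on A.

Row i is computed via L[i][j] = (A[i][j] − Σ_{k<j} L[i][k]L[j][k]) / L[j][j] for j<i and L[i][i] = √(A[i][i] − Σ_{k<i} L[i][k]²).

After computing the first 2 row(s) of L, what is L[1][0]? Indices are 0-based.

Step 1: L[0][0] = √(4) = 2.
  L[1][0] = (2) / L[0][0] = 1.
Step 2: L[1][1] = √(4) = 2.

L[1][0] = 1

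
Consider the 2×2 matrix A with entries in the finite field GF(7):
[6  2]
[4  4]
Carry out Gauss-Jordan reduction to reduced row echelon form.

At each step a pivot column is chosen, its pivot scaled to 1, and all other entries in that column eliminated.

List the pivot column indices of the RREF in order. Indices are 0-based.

pivot columns: 0, 1

[1] R0 /= 6  ⇒  (1, 5)
     R1 -= 4·R0  ⇒  (0, 5)
[2] R1 /= 5  ⇒  (0, 1)
     R0 -= 5·R1  ⇒  (1, 0)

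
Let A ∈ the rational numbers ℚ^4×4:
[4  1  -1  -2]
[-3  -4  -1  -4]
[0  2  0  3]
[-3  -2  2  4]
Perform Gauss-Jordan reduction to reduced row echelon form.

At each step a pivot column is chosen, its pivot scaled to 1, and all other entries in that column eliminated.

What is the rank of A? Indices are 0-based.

[1] R0 /= 4  ⇒  (1, 1/4, -1/4, -1/2)
     R1 -= -3·R0  ⇒  (0, -13/4, -7/4, -11/2)
     R3 -= -3·R0  ⇒  (0, -5/4, 5/4, 5/2)
[2] R1 /= -13/4  ⇒  (0, 1, 7/13, 22/13)
     R0 -= 1/4·R1  ⇒  (1, 0, -5/13, -12/13)
     R2 -= 2·R1  ⇒  (0, 0, -14/13, -5/13)
     R3 -= -5/4·R1  ⇒  (0, 0, 25/13, 60/13)
[3] R2 /= -14/13  ⇒  (0, 0, 1, 5/14)
     R0 -= -5/13·R2  ⇒  (1, 0, 0, -11/14)
     R1 -= 7/13·R2  ⇒  (0, 1, 0, 3/2)
     R3 -= 25/13·R2  ⇒  (0, 0, 0, 55/14)
[4] R3 /= 55/14  ⇒  (0, 0, 0, 1)
     R0 -= -11/14·R3  ⇒  (1, 0, 0, 0)
     R1 -= 3/2·R3  ⇒  (0, 1, 0, 0)
     R2 -= 5/14·R3  ⇒  (0, 0, 1, 0)

rank = 4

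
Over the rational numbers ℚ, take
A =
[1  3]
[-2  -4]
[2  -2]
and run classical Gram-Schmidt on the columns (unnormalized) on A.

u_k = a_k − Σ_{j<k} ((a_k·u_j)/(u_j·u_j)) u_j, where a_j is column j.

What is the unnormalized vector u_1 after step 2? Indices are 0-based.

Step 1: u_0 = a_0 = (1, -2, 2).
Step 2: u_1 = a_1 − (7/9)·u_0 = (20/9, -22/9, -32/9).

u_1 = (20/9, -22/9, -32/9)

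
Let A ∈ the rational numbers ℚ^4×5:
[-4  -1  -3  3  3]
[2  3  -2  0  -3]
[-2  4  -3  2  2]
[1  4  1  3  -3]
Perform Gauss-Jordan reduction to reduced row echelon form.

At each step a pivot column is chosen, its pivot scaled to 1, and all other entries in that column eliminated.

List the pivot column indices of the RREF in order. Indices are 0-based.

[1] R0 /= -4  ⇒  (1, 1/4, 3/4, -3/4, -3/4)
     R1 -= 2·R0  ⇒  (0, 5/2, -7/2, 3/2, -3/2)
     R2 -= -2·R0  ⇒  (0, 9/2, -3/2, 1/2, 1/2)
     R3 -= 1·R0  ⇒  (0, 15/4, 1/4, 15/4, -9/4)
[2] R1 /= 5/2  ⇒  (0, 1, -7/5, 3/5, -3/5)
     R0 -= 1/4·R1  ⇒  (1, 0, 11/10, -9/10, -3/5)
     R2 -= 9/2·R1  ⇒  (0, 0, 24/5, -11/5, 16/5)
     R3 -= 15/4·R1  ⇒  (0, 0, 11/2, 3/2, 0)
[3] R2 /= 24/5  ⇒  (0, 0, 1, -11/24, 2/3)
     R0 -= 11/10·R2  ⇒  (1, 0, 0, -19/48, -4/3)
     R1 -= -7/5·R2  ⇒  (0, 1, 0, -1/24, 1/3)
     R3 -= 11/2·R2  ⇒  (0, 0, 0, 193/48, -11/3)
[4] R3 /= 193/48  ⇒  (0, 0, 0, 1, -176/193)
     R0 -= -19/48·R3  ⇒  (1, 0, 0, 0, -327/193)
     R1 -= -1/24·R3  ⇒  (0, 1, 0, 0, 57/193)
     R2 -= -11/24·R3  ⇒  (0, 0, 1, 0, 48/193)

pivot columns: 0, 1, 2, 3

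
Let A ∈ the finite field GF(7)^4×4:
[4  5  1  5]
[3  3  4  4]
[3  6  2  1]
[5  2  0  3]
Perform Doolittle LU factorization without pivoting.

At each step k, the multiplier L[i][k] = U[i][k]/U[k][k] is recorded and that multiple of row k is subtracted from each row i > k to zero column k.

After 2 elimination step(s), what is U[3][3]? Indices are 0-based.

[col 0] pivot 4
  R1 -= 6*R0 → (0, 1, 5, 2)  (L[1][0] := 6)
  R2 -= 6*R0 → (0, 4, 3, 6)  (L[2][0] := 6)
  R3 -= 3*R0 → (0, 1, 4, 2)  (L[3][0] := 3)
[col 1] pivot 1
  R2 -= 4*R1 → (0, 0, 4, 5)  (L[2][1] := 4)
  R3 -= 1*R1 → (0, 0, 6, 0)  (L[3][1] := 1)

U[3][3] = 0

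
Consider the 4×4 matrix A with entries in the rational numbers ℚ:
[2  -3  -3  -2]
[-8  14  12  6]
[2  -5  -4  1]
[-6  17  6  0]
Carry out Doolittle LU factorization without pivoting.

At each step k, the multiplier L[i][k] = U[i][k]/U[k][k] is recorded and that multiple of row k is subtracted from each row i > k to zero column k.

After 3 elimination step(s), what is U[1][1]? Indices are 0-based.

[col 0] pivot 2
  R1 -= -4*R0 → (0, 2, 0, -2)  (L[1][0] := -4)
  R2 -= 1*R0 → (0, -2, -1, 3)  (L[2][0] := 1)
  R3 -= -3*R0 → (0, 8, -3, -6)  (L[3][0] := -3)
[col 1] pivot 2
  R2 -= -1*R1 → (0, 0, -1, 1)  (L[2][1] := -1)
  R3 -= 4*R1 → (0, 0, -3, 2)  (L[3][1] := 4)
[col 2] pivot -1
  R3 -= 3*R2 → (0, 0, 0, -1)  (L[3][2] := 3)

U[1][1] = 2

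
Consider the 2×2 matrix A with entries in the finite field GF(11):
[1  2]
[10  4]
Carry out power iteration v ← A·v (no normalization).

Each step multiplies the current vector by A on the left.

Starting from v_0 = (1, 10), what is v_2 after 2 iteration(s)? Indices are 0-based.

v_2 = (0, 3)

v_0 = (1, 10).
v_1 = A·v_0 = (10, 6).
v_2 = A·v_1 = (0, 3).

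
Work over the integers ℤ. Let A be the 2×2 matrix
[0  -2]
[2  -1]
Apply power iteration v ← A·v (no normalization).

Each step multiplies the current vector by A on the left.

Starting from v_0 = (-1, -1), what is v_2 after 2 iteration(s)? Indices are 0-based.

v_2 = (2, 5)

v_0 = (-1, -1).
v_1 = A·v_0 = (2, -1).
v_2 = A·v_1 = (2, 5).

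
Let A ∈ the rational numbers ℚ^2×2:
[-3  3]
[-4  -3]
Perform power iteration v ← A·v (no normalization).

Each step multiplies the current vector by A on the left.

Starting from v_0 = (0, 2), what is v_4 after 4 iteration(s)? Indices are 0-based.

v_4 = (216, -846)

v_0 = (0, 2).
v_1 = A·v_0 = (6, -6).
v_2 = A·v_1 = (-36, -6).
v_3 = A·v_2 = (90, 162).
v_4 = A·v_3 = (216, -846).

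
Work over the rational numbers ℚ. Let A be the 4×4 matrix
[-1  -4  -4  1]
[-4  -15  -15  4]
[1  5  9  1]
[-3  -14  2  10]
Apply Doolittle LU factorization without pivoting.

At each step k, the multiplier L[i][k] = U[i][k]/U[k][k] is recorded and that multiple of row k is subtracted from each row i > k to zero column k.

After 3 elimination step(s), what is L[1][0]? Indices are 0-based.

k=0: U[0][0]=-1
  eliminate (1,0): mult=4, new row 1: (0, 1, 1, 0); set L[1][0]=4
  eliminate (2,0): mult=-1, new row 2: (0, 1, 5, 2); set L[2][0]=-1
  eliminate (3,0): mult=3, new row 3: (0, -2, 14, 7); set L[3][0]=3
k=1: U[1][1]=1
  eliminate (2,1): mult=1, new row 2: (0, 0, 4, 2); set L[2][1]=1
  eliminate (3,1): mult=-2, new row 3: (0, 0, 16, 7); set L[3][1]=-2
k=2: U[2][2]=4
  eliminate (3,2): mult=4, new row 3: (0, 0, 0, -1); set L[3][2]=4

L[1][0] = 4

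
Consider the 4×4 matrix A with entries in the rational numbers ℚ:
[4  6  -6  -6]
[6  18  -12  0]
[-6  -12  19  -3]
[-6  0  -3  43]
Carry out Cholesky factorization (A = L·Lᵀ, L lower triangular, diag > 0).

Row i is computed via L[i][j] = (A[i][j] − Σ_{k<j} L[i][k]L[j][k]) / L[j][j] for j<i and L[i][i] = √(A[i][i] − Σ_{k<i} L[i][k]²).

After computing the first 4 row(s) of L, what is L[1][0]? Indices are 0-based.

L[1][0] = 3

Step 1: L[0][0] = √(4) = 2.
  L[1][0] = (6) / L[0][0] = 3.
Step 2: L[1][1] = √(9) = 3.
  L[2][0] = (-6) / L[0][0] = -3.
  L[2][1] = (-3) / L[1][1] = -1.
Step 3: L[2][2] = √(9) = 3.
  L[3][0] = (-6) / L[0][0] = -3.
  L[3][1] = (9) / L[1][1] = 3.
  L[3][2] = (-9) / L[2][2] = -3.
Step 4: L[3][3] = √(16) = 4.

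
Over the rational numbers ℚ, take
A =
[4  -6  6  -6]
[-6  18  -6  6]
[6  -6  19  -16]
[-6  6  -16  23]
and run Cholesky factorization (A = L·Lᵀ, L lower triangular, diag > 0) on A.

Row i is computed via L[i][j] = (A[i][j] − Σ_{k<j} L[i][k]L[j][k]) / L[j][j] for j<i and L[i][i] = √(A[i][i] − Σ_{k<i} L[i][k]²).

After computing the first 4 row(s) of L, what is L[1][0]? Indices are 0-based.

Step 1: L[0][0] = √(4) = 2.
  L[1][0] = (-6) / L[0][0] = -3.
Step 2: L[1][1] = √(9) = 3.
  L[2][0] = (6) / L[0][0] = 3.
  L[2][1] = (3) / L[1][1] = 1.
Step 3: L[2][2] = √(9) = 3.
  L[3][0] = (-6) / L[0][0] = -3.
  L[3][1] = (-3) / L[1][1] = -1.
  L[3][2] = (-6) / L[2][2] = -2.
Step 4: L[3][3] = √(9) = 3.

L[1][0] = -3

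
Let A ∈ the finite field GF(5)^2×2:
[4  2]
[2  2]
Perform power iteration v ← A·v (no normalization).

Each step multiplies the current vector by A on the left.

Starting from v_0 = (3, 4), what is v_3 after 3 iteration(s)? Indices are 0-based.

v_0 = (3, 4).
v_1 = A·v_0 = (0, 4).
v_2 = A·v_1 = (3, 3).
v_3 = A·v_2 = (3, 2).

v_3 = (3, 2)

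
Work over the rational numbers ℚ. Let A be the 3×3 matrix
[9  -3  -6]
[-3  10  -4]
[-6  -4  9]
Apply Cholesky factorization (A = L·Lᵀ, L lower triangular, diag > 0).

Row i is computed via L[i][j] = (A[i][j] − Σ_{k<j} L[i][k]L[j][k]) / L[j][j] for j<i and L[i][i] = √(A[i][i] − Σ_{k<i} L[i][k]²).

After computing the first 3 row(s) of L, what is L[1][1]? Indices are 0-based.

L[1][1] = 3

Step 1: L[0][0] = √(9) = 3.
  L[1][0] = (-3) / L[0][0] = -1.
Step 2: L[1][1] = √(9) = 3.
  L[2][0] = (-6) / L[0][0] = -2.
  L[2][1] = (-6) / L[1][1] = -2.
Step 3: L[2][2] = √(1) = 1.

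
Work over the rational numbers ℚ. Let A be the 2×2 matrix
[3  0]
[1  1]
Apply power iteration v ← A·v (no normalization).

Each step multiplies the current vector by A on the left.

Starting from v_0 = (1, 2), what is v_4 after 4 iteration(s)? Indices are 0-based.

v_4 = (81, 42)

v_0 = (1, 2).
v_1 = A·v_0 = (3, 3).
v_2 = A·v_1 = (9, 6).
v_3 = A·v_2 = (27, 15).
v_4 = A·v_3 = (81, 42).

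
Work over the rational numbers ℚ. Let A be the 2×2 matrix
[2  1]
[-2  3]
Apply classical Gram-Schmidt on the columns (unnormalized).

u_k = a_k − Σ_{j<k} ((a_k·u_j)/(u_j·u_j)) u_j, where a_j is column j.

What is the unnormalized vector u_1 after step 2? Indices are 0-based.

u_1 = (2, 2)

Step 1: u_0 = a_0 = (2, -2).
Step 2: u_1 = a_1 − (-1/2)·u_0 = (2, 2).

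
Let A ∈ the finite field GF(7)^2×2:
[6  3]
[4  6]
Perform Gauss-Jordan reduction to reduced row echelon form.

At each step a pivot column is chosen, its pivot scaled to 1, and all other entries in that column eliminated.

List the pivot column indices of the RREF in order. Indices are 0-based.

step 1: normalize row 0 (÷6) = (1, 4)
  row 1: subtract 4×row0 = (0, 4)
step 2: normalize row 1 (÷4) = (0, 1)
  row 0: subtract 4×row1 = (1, 0)

pivot columns: 0, 1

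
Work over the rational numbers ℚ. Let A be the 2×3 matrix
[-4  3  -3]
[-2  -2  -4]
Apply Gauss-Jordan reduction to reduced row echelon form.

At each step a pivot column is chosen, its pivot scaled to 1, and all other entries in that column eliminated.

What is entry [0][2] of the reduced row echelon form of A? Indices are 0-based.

pivot(0,0)=-4: scale R0 → (1, -3/4, 3/4)
  clear (1,0): R1 −= (-2)R0 → (0, -7/2, -5/2)
pivot(1,1)=-7/2: scale R1 → (0, 1, 5/7)
  clear (0,1): R0 −= (-3/4)R1 → (1, 0, 9/7)

M[0][2] = 9/7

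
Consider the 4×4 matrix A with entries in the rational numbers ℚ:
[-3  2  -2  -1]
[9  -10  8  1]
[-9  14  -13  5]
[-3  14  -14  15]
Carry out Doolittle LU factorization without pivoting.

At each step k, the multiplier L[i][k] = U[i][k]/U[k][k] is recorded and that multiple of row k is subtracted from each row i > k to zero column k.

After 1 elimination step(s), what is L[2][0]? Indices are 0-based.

L[2][0] = 3

[col 0] pivot -3
  R1 -= -3*R0 → (0, -4, 2, -2)  (L[1][0] := -3)
  R2 -= 3*R0 → (0, 8, -7, 8)  (L[2][0] := 3)
  R3 -= 1*R0 → (0, 12, -12, 16)  (L[3][0] := 1)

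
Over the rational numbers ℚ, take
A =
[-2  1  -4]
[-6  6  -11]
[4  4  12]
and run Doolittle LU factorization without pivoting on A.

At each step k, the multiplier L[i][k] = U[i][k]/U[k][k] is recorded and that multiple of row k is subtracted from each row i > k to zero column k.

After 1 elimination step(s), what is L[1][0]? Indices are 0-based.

L[1][0] = 3

Step 1: pivot at (0,0) is -2.
  row1 ← row1 − (3)·row0  ⇒  L[1][0]=3, U row1=(0, 3, 1)
  row2 ← row2 − (-2)·row0  ⇒  L[2][0]=-2, U row2=(0, 6, 4)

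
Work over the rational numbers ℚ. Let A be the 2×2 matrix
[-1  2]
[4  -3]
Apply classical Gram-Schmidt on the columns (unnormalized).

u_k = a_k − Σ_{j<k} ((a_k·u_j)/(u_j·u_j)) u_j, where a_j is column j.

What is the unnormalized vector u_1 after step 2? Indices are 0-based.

Step 1: u_0 = a_0 = (-1, 4).
Step 2: u_1 = a_1 − (-14/17)·u_0 = (20/17, 5/17).

u_1 = (20/17, 5/17)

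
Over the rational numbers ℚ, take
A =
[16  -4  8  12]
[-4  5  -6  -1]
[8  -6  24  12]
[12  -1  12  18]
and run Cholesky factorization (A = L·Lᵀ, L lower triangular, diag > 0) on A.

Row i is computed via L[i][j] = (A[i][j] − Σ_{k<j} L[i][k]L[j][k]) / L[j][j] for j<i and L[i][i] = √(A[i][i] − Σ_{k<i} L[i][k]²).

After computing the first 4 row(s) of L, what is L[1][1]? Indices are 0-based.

L[1][1] = 2

Step 1: L[0][0] = √(16) = 4.
  L[1][0] = (-4) / L[0][0] = -1.
Step 2: L[1][1] = √(4) = 2.
  L[2][0] = (8) / L[0][0] = 2.
  L[2][1] = (-4) / L[1][1] = -2.
Step 3: L[2][2] = √(16) = 4.
  L[3][0] = (12) / L[0][0] = 3.
  L[3][1] = (2) / L[1][1] = 1.
  L[3][2] = (8) / L[2][2] = 2.
Step 4: L[3][3] = √(4) = 2.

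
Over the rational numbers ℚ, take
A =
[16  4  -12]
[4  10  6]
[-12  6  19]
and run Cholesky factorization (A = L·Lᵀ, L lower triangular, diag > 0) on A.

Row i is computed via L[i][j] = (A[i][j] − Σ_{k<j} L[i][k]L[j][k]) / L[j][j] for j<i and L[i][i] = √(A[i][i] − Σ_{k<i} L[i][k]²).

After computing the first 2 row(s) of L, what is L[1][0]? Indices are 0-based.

L[1][0] = 1

Step 1: L[0][0] = √(16) = 4.
  L[1][0] = (4) / L[0][0] = 1.
Step 2: L[1][1] = √(9) = 3.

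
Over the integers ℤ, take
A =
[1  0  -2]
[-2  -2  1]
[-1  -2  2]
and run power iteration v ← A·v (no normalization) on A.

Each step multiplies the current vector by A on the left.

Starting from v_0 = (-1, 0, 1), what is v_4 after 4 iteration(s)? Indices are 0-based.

v_4 = (-33, 9, 3)

v_0 = (-1, 0, 1).
v_1 = A·v_0 = (-3, 3, 3).
v_2 = A·v_1 = (-9, 3, 3).
v_3 = A·v_2 = (-15, 15, 9).
v_4 = A·v_3 = (-33, 9, 3).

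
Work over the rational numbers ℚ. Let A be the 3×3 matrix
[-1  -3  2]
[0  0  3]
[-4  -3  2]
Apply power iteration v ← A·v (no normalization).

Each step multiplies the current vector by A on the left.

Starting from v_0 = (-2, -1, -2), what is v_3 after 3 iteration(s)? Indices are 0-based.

v_0 = (-2, -1, -2).
v_1 = A·v_0 = (1, -6, 7).
v_2 = A·v_1 = (31, 21, 28).
v_3 = A·v_2 = (-38, 84, -131).

v_3 = (-38, 84, -131)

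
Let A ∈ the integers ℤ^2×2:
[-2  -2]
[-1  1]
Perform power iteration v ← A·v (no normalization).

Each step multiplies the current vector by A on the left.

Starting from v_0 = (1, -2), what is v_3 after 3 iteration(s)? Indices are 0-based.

v_0 = (1, -2).
v_1 = A·v_0 = (2, -3).
v_2 = A·v_1 = (2, -5).
v_3 = A·v_2 = (6, -7).

v_3 = (6, -7)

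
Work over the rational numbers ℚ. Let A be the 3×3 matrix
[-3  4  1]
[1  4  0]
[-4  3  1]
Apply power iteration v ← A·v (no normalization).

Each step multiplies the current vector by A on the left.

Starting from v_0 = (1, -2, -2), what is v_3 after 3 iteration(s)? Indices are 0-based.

v_0 = (1, -2, -2).
v_1 = A·v_0 = (-13, -7, -12).
v_2 = A·v_1 = (-1, -41, 19).
v_3 = A·v_2 = (-142, -165, -100).

v_3 = (-142, -165, -100)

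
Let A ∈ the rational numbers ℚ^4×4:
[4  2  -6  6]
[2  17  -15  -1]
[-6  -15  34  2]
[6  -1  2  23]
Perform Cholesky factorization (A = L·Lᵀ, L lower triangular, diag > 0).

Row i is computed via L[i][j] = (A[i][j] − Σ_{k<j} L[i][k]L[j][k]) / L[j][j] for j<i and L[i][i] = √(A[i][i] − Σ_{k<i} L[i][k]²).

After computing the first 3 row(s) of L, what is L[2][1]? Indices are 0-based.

L[2][1] = -3

Step 1: L[0][0] = √(4) = 2.
  L[1][0] = (2) / L[0][0] = 1.
Step 2: L[1][1] = √(16) = 4.
  L[2][0] = (-6) / L[0][0] = -3.
  L[2][1] = (-12) / L[1][1] = -3.
Step 3: L[2][2] = √(16) = 4.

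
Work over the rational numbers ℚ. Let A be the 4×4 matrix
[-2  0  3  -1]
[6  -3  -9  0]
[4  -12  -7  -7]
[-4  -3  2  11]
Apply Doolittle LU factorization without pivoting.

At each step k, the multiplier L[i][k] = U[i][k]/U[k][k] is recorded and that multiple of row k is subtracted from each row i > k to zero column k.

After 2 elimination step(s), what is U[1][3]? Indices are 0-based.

U[1][3] = -3

[col 0] pivot -2
  R1 -= -3*R0 → (0, -3, 0, -3)  (L[1][0] := -3)
  R2 -= -2*R0 → (0, -12, -1, -9)  (L[2][0] := -2)
  R3 -= 2*R0 → (0, -3, -4, 13)  (L[3][0] := 2)
[col 1] pivot -3
  R2 -= 4*R1 → (0, 0, -1, 3)  (L[2][1] := 4)
  R3 -= 1*R1 → (0, 0, -4, 16)  (L[3][1] := 1)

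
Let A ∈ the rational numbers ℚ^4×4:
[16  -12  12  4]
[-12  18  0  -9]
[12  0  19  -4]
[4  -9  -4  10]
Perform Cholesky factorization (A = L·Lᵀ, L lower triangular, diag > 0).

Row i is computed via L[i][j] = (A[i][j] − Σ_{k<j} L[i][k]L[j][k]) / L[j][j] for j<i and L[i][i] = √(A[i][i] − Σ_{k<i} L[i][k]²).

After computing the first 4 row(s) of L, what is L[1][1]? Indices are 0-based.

L[1][1] = 3

Step 1: L[0][0] = √(16) = 4.
  L[1][0] = (-12) / L[0][0] = -3.
Step 2: L[1][1] = √(9) = 3.
  L[2][0] = (12) / L[0][0] = 3.
  L[2][1] = (9) / L[1][1] = 3.
Step 3: L[2][2] = √(1) = 1.
  L[3][0] = (4) / L[0][0] = 1.
  L[3][1] = (-6) / L[1][1] = -2.
  L[3][2] = (-1) / L[2][2] = -1.
Step 4: L[3][3] = √(4) = 2.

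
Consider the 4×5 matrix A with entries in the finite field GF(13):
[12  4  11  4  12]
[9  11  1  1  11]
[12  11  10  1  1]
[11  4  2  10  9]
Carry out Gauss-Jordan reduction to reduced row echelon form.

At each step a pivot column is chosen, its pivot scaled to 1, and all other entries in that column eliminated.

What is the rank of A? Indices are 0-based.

rank = 4

step 1: normalize row 0 (÷12) = (1, 9, 2, 9, 1)
  row 1: subtract 9×row0 = (0, 8, 9, 11, 2)
  row 2: subtract 12×row0 = (0, 7, 12, 10, 2)
  row 3: subtract 11×row0 = (0, 9, 6, 2, 11)
step 2: normalize row 1 (÷8) = (0, 1, 6, 3, 10)
  row 0: subtract 9×row1 = (1, 0, 0, 8, 2)
  row 2: subtract 7×row1 = (0, 0, 9, 2, 10)
  row 3: subtract 9×row1 = (0, 0, 4, 1, 12)
step 3: normalize row 2 (÷9) = (0, 0, 1, 6, 4)
  row 1: subtract 6×row2 = (0, 1, 0, 6, 12)
  row 3: subtract 4×row2 = (0, 0, 0, 3, 9)
step 4: normalize row 3 (÷3) = (0, 0, 0, 1, 3)
  row 0: subtract 8×row3 = (1, 0, 0, 0, 4)
  row 1: subtract 6×row3 = (0, 1, 0, 0, 7)
  row 2: subtract 6×row3 = (0, 0, 1, 0, 12)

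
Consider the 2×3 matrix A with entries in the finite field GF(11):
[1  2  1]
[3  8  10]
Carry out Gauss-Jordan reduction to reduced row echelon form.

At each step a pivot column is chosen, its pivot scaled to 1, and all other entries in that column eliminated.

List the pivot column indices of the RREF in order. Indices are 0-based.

pivot(0,0)=1: scale R0 → (1, 2, 1)
  clear (1,0): R1 −= (3)R0 → (0, 2, 7)
pivot(1,1)=2: scale R1 → (0, 1, 9)
  clear (0,1): R0 −= (2)R1 → (1, 0, 5)

pivot columns: 0, 1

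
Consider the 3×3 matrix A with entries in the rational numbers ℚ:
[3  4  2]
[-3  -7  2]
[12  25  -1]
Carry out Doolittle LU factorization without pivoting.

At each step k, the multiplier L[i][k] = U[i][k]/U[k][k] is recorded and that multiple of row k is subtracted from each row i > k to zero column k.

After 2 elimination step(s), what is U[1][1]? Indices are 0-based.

U[1][1] = -3

k=0: U[0][0]=3
  eliminate (1,0): mult=-1, new row 1: (0, -3, 4); set L[1][0]=-1
  eliminate (2,0): mult=4, new row 2: (0, 9, -9); set L[2][0]=4
k=1: U[1][1]=-3
  eliminate (2,1): mult=-3, new row 2: (0, 0, 3); set L[2][1]=-3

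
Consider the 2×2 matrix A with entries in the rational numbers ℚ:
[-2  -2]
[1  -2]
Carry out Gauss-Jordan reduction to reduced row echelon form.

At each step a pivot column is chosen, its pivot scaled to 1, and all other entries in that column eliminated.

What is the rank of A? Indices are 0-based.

rank = 2

step 1: normalize row 0 (÷-2) = (1, 1)
  row 1: subtract 1×row0 = (0, -3)
step 2: normalize row 1 (÷-3) = (0, 1)
  row 0: subtract 1×row1 = (1, 0)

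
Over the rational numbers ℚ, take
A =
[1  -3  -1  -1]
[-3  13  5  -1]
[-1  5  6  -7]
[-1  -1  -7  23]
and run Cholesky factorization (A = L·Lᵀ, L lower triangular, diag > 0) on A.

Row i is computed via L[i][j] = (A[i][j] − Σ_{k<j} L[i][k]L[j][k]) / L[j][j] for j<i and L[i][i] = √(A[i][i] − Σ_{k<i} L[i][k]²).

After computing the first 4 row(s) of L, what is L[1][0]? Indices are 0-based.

L[1][0] = -3

Step 1: L[0][0] = √(1) = 1.
  L[1][0] = (-3) / L[0][0] = -3.
Step 2: L[1][1] = √(4) = 2.
  L[2][0] = (-1) / L[0][0] = -1.
  L[2][1] = (2) / L[1][1] = 1.
Step 3: L[2][2] = √(4) = 2.
  L[3][0] = (-1) / L[0][0] = -1.
  L[3][1] = (-4) / L[1][1] = -2.
  L[3][2] = (-6) / L[2][2] = -3.
Step 4: L[3][3] = √(9) = 3.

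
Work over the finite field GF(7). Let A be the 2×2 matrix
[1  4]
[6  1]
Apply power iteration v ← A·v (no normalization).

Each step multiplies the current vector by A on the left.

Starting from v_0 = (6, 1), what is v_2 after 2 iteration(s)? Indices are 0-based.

v_0 = (6, 1).
v_1 = A·v_0 = (3, 2).
v_2 = A·v_1 = (4, 6).

v_2 = (4, 6)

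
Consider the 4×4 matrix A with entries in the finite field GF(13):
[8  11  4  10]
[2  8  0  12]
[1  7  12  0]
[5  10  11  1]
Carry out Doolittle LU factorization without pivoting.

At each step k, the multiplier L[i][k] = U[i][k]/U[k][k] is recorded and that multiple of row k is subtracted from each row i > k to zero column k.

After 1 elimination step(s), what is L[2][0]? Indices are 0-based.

Step 1: pivot at (0,0) is 8.
  row1 ← row1 − (10)·row0  ⇒  L[1][0]=10, U row1=(0, 2, 12, 3)
  row2 ← row2 − (5)·row0  ⇒  L[2][0]=5, U row2=(0, 4, 5, 2)
  row3 ← row3 − (12)·row0  ⇒  L[3][0]=12, U row3=(0, 8, 2, 11)

L[2][0] = 5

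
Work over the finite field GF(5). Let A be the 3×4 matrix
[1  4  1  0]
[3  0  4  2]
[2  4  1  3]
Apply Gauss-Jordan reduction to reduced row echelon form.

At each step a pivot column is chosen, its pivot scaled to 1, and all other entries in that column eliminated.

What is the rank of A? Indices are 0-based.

rank = 3

[1] R0 /= 1  ⇒  (1, 4, 1, 0)
     R1 -= 3·R0  ⇒  (0, 3, 1, 2)
     R2 -= 2·R0  ⇒  (0, 1, 4, 3)
[2] R1 /= 3  ⇒  (0, 1, 2, 4)
     R0 -= 4·R1  ⇒  (1, 0, 3, 4)
     R2 -= 1·R1  ⇒  (0, 0, 2, 4)
[3] R2 /= 2  ⇒  (0, 0, 1, 2)
     R0 -= 3·R2  ⇒  (1, 0, 0, 3)
     R1 -= 2·R2  ⇒  (0, 1, 0, 0)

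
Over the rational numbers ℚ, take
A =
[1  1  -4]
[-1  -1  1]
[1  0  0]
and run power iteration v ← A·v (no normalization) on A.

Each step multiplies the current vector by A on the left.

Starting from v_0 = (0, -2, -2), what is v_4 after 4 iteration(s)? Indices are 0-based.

v_0 = (0, -2, -2).
v_1 = A·v_0 = (6, 0, 0).
v_2 = A·v_1 = (6, -6, 6).
v_3 = A·v_2 = (-24, 6, 6).
v_4 = A·v_3 = (-42, 24, -24).

v_4 = (-42, 24, -24)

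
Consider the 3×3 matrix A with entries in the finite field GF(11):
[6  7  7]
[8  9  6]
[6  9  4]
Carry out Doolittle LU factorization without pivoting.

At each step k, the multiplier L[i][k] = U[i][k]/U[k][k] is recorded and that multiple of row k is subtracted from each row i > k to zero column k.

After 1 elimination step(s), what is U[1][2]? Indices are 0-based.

[col 0] pivot 6
  R1 -= 5*R0 → (0, 7, 4)  (L[1][0] := 5)
  R2 -= 1*R0 → (0, 2, 8)  (L[2][0] := 1)

U[1][2] = 4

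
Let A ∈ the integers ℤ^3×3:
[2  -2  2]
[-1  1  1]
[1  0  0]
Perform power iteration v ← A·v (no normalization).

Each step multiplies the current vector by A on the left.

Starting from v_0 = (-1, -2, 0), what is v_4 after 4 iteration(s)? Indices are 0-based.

v_4 = (60, -22, 20)

v_0 = (-1, -2, 0).
v_1 = A·v_0 = (2, -1, -1).
v_2 = A·v_1 = (4, -4, 2).
v_3 = A·v_2 = (20, -6, 4).
v_4 = A·v_3 = (60, -22, 20).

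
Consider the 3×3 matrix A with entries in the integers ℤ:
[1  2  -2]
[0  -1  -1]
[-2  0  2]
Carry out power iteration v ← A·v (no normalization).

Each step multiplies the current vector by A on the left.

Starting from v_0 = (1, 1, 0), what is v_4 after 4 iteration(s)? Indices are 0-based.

v_4 = (105, 23, -122)

v_0 = (1, 1, 0).
v_1 = A·v_0 = (3, -1, -2).
v_2 = A·v_1 = (5, 3, -10).
v_3 = A·v_2 = (31, 7, -30).
v_4 = A·v_3 = (105, 23, -122).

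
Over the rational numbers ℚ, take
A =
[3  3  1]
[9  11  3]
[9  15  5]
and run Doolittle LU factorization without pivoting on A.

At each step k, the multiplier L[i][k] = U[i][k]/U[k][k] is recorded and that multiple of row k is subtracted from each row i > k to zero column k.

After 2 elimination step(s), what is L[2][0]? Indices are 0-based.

Step 1: pivot at (0,0) is 3.
  row1 ← row1 − (3)·row0  ⇒  L[1][0]=3, U row1=(0, 2, 0)
  row2 ← row2 − (3)·row0  ⇒  L[2][0]=3, U row2=(0, 6, 2)
Step 2: pivot at (1,1) is 2.
  row2 ← row2 − (3)·row1  ⇒  L[2][1]=3, U row2=(0, 0, 2)

L[2][0] = 3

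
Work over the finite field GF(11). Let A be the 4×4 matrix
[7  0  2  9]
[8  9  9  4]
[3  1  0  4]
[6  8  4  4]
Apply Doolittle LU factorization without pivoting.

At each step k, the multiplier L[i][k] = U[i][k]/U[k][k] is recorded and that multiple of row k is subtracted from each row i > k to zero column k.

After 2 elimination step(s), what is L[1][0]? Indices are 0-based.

L[1][0] = 9

k=0: U[0][0]=7
  eliminate (1,0): mult=9, new row 1: (0, 9, 2, 0); set L[1][0]=9
  eliminate (2,0): mult=2, new row 2: (0, 1, 7, 8); set L[2][0]=2
  eliminate (3,0): mult=4, new row 3: (0, 8, 7, 1); set L[3][0]=4
k=1: U[1][1]=9
  eliminate (2,1): mult=5, new row 2: (0, 0, 8, 8); set L[2][1]=5
  eliminate (3,1): mult=7, new row 3: (0, 0, 4, 1); set L[3][1]=7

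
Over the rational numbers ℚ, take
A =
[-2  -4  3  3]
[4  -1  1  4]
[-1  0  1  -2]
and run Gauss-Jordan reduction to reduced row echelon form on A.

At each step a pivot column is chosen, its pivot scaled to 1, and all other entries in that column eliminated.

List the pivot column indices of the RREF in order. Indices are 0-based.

[1] R0 /= -2  ⇒  (1, 2, -3/2, -3/2)
     R1 -= 4·R0  ⇒  (0, -9, 7, 10)
     R2 -= -1·R0  ⇒  (0, 2, -1/2, -7/2)
[2] R1 /= -9  ⇒  (0, 1, -7/9, -10/9)
     R0 -= 2·R1  ⇒  (1, 0, 1/18, 13/18)
     R2 -= 2·R1  ⇒  (0, 0, 19/18, -23/18)
[3] R2 /= 19/18  ⇒  (0, 0, 1, -23/19)
     R0 -= 1/18·R2  ⇒  (1, 0, 0, 15/19)
     R1 -= -7/9·R2  ⇒  (0, 1, 0, -39/19)

pivot columns: 0, 1, 2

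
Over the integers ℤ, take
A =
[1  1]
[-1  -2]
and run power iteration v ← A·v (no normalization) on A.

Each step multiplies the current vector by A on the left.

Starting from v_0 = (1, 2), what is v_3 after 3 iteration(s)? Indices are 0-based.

v_3 = (5, -12)

v_0 = (1, 2).
v_1 = A·v_0 = (3, -5).
v_2 = A·v_1 = (-2, 7).
v_3 = A·v_2 = (5, -12).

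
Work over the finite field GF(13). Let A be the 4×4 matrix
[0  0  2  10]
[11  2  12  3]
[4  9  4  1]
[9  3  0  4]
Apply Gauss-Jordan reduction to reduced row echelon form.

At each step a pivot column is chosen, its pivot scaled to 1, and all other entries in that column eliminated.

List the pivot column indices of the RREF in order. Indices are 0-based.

[1] R0 <-> R1
[1] R0 /= 11  ⇒  (1, 12, 7, 5)
     R2 -= 4·R0  ⇒  (0, 0, 2, 7)
     R3 -= 9·R0  ⇒  (0, 12, 2, 11)
[2] R1 <-> R3
[2] R1 /= 12  ⇒  (0, 1, 11, 2)
     R0 -= 12·R1  ⇒  (1, 0, 5, 7)
[3] R2 /= 2  ⇒  (0, 0, 1, 10)
     R0 -= 5·R2  ⇒  (1, 0, 0, 9)
     R1 -= 11·R2  ⇒  (0, 1, 0, 9)
     R3 -= 2·R2  ⇒  (0, 0, 0, 3)
[4] R3 /= 3  ⇒  (0, 0, 0, 1)
     R0 -= 9·R3  ⇒  (1, 0, 0, 0)
     R1 -= 9·R3  ⇒  (0, 1, 0, 0)
     R2 -= 10·R3  ⇒  (0, 0, 1, 0)

pivot columns: 0, 1, 2, 3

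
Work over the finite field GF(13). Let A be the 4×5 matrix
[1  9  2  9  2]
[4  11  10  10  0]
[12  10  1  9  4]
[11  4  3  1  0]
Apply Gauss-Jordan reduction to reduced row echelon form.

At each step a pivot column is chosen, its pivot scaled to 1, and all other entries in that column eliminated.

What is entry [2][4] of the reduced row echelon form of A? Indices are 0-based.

[1] R0 /= 1  ⇒  (1, 9, 2, 9, 2)
     R1 -= 4·R0  ⇒  (0, 1, 2, 0, 5)
     R2 -= 12·R0  ⇒  (0, 6, 3, 5, 6)
     R3 -= 11·R0  ⇒  (0, 9, 7, 6, 4)
[2] R1 /= 1  ⇒  (0, 1, 2, 0, 5)
     R0 -= 9·R1  ⇒  (1, 0, 10, 9, 9)
     R2 -= 6·R1  ⇒  (0, 0, 4, 5, 2)
     R3 -= 9·R1  ⇒  (0, 0, 2, 6, 11)
[3] R2 /= 4  ⇒  (0, 0, 1, 11, 7)
     R0 -= 10·R2  ⇒  (1, 0, 0, 3, 4)
     R1 -= 2·R2  ⇒  (0, 1, 0, 4, 4)
     R3 -= 2·R2  ⇒  (0, 0, 0, 10, 10)
[4] R3 /= 10  ⇒  (0, 0, 0, 1, 1)
     R0 -= 3·R3  ⇒  (1, 0, 0, 0, 1)
     R1 -= 4·R3  ⇒  (0, 1, 0, 0, 0)
     R2 -= 11·R3  ⇒  (0, 0, 1, 0, 9)

M[2][4] = 9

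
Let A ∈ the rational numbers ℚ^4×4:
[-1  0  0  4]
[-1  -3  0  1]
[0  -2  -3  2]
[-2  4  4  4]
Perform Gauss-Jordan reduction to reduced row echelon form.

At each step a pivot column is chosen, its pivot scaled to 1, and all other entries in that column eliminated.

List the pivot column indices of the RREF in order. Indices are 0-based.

pivot(0,0)=-1: scale R0 → (1, 0, 0, -4)
  clear (1,0): R1 −= (-1)R0 → (0, -3, 0, -3)
  clear (3,0): R3 −= (-2)R0 → (0, 4, 4, -4)
pivot(1,1)=-3: scale R1 → (0, 1, 0, 1)
  clear (2,1): R2 −= (-2)R1 → (0, 0, -3, 4)
  clear (3,1): R3 −= (4)R1 → (0, 0, 4, -8)
pivot(2,2)=-3: scale R2 → (0, 0, 1, -4/3)
  clear (3,2): R3 −= (4)R2 → (0, 0, 0, -8/3)
pivot(3,3)=-8/3: scale R3 → (0, 0, 0, 1)
  clear (0,3): R0 −= (-4)R3 → (1, 0, 0, 0)
  clear (1,3): R1 −= (1)R3 → (0, 1, 0, 0)
  clear (2,3): R2 −= (-4/3)R3 → (0, 0, 1, 0)

pivot columns: 0, 1, 2, 3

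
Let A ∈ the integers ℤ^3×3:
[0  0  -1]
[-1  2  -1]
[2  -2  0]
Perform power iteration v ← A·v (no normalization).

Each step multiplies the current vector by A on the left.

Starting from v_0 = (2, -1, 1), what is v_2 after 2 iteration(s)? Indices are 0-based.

v_0 = (2, -1, 1).
v_1 = A·v_0 = (-1, -5, 6).
v_2 = A·v_1 = (-6, -15, 8).

v_2 = (-6, -15, 8)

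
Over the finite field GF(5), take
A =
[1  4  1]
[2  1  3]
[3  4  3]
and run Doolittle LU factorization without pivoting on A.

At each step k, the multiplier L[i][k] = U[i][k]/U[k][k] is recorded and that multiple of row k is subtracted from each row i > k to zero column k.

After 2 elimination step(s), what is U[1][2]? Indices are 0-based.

Step 1: pivot at (0,0) is 1.
  row1 ← row1 − (2)·row0  ⇒  L[1][0]=2, U row1=(0, 3, 1)
  row2 ← row2 − (3)·row0  ⇒  L[2][0]=3, U row2=(0, 2, 0)
Step 2: pivot at (1,1) is 3.
  row2 ← row2 − (4)·row1  ⇒  L[2][1]=4, U row2=(0, 0, 1)

U[1][2] = 1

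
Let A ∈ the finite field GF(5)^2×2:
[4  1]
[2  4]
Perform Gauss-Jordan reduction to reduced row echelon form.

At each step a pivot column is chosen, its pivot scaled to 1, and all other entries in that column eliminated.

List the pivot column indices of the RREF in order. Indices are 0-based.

step 1: normalize row 0 (÷4) = (1, 4)
  row 1: subtract 2×row0 = (0, 1)
step 2: normalize row 1 (÷1) = (0, 1)
  row 0: subtract 4×row1 = (1, 0)

pivot columns: 0, 1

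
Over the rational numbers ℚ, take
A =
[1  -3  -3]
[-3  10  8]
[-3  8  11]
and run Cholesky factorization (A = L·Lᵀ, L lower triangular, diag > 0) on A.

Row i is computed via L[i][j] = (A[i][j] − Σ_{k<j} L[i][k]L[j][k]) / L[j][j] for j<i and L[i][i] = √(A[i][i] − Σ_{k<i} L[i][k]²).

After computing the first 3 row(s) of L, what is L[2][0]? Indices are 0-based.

L[2][0] = -3

Step 1: L[0][0] = √(1) = 1.
  L[1][0] = (-3) / L[0][0] = -3.
Step 2: L[1][1] = √(1) = 1.
  L[2][0] = (-3) / L[0][0] = -3.
  L[2][1] = (-1) / L[1][1] = -1.
Step 3: L[2][2] = √(1) = 1.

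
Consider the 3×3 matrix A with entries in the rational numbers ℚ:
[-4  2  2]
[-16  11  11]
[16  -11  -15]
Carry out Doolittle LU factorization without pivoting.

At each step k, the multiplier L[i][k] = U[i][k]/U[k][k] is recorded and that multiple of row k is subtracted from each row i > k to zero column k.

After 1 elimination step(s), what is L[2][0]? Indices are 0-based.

L[2][0] = -4

[col 0] pivot -4
  R1 -= 4*R0 → (0, 3, 3)  (L[1][0] := 4)
  R2 -= -4*R0 → (0, -3, -7)  (L[2][0] := -4)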